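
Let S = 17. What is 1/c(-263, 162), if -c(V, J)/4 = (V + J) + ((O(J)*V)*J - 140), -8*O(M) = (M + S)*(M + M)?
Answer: -1/1235487824 ≈ -8.0940e-10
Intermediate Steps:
O(M) = -M*(17 + M)/4 (O(M) = -(M + 17)*(M + M)/8 = -(17 + M)*2*M/8 = -M*(17 + M)/4)
c(V, J) = 560 - 4*J - 4*V + V*J²*(17 + J) (c(V, J) = -4*((V + J) + (((-J*(17 + J)/4)*V)*J - 140)) = -4*((J + V) + ((-J*V*(17 + J)/4)*J - 140)) = -4*((J + V) + (-V*J²*(17 + J)/4 - 140)) = -4*((J + V) + (-140 - V*J²*(17 + J)/4)) = -4*(-140 + J + V - V*J²*(17 + J)/4) = 560 - 4*J - 4*V + V*J²*(17 + J))
1/c(-263, 162) = 1/(560 - 4*162 - 4*(-263) - 263*162²*(17 + 162)) = 1/(560 - 648 + 1052 - 263*26244*179) = 1/(560 - 648 + 1052 - 1235488788) = 1/(-1235487824) = -1/1235487824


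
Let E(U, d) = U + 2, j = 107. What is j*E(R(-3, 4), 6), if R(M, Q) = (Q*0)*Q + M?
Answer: -107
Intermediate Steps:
R(M, Q) = M (R(M, Q) = 0*Q + M = 0 + M = M)
E(U, d) = 2 + U
j*E(R(-3, 4), 6) = 107*(2 - 3) = 107*(-1) = -107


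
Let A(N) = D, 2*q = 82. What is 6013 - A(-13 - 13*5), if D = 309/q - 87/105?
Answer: 8619029/1435 ≈ 6006.3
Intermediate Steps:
q = 41 (q = (½)*82 = 41)
D = 9626/1435 (D = 309/41 - 87/105 = 309*(1/41) - 87*1/105 = 309/41 - 29/35 = 9626/1435 ≈ 6.7080)
A(N) = 9626/1435
6013 - A(-13 - 13*5) = 6013 - 1*9626/1435 = 6013 - 9626/1435 = 8619029/1435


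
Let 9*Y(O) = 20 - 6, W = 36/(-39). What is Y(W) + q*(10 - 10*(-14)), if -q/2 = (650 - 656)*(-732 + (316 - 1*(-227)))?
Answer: -3061786/9 ≈ -3.4020e+5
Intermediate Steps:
W = -12/13 (W = 36*(-1/39) = -12/13 ≈ -0.92308)
Y(O) = 14/9 (Y(O) = (20 - 6)/9 = (⅑)*14 = 14/9)
q = -2268 (q = -2*(650 - 656)*(-732 + (316 - 1*(-227))) = -(-12)*(-732 + (316 + 227)) = -(-12)*(-732 + 543) = -(-12)*(-189) = -2*1134 = -2268)
Y(W) + q*(10 - 10*(-14)) = 14/9 - 2268*(10 - 10*(-14)) = 14/9 - 2268*(10 + 140) = 14/9 - 2268*150 = 14/9 - 340200 = -3061786/9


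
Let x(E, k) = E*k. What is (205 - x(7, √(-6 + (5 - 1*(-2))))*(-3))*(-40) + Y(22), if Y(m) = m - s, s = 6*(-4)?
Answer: -8994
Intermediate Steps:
s = -24
Y(m) = 24 + m (Y(m) = m - 1*(-24) = m + 24 = 24 + m)
(205 - x(7, √(-6 + (5 - 1*(-2))))*(-3))*(-40) + Y(22) = (205 - 7*√(-6 + (5 - 1*(-2)))*(-3))*(-40) + (24 + 22) = (205 - 7*√(-6 + (5 + 2))*(-3))*(-40) + 46 = (205 - 7*√(-6 + 7)*(-3))*(-40) + 46 = (205 - 7*√1*(-3))*(-40) + 46 = (205 - 7*1*(-3))*(-40) + 46 = (205 - 7*(-3))*(-40) + 46 = (205 - 1*(-21))*(-40) + 46 = (205 + 21)*(-40) + 46 = 226*(-40) + 46 = -9040 + 46 = -8994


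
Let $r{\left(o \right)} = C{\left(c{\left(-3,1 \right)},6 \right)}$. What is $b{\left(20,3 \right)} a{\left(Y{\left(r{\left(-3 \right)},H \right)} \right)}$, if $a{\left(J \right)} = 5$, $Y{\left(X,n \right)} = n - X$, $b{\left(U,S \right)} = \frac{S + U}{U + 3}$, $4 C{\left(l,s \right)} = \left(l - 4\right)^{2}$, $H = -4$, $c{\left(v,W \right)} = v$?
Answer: $5$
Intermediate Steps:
$C{\left(l,s \right)} = \frac{\left(-4 + l\right)^{2}}{4}$ ($C{\left(l,s \right)} = \frac{\left(l - 4\right)^{2}}{4} = \frac{\left(-4 + l\right)^{2}}{4}$)
$b{\left(U,S \right)} = \frac{S + U}{3 + U}$
$r{\left(o \right)} = \frac{49}{4}$ ($r{\left(o \right)} = \frac{\left(-4 - 3\right)^{2}}{4} = \frac{\left(-7\right)^{2}}{4} = \frac{1}{4} \cdot 49 = \frac{49}{4}$)
$b{\left(20,3 \right)} a{\left(Y{\left(r{\left(-3 \right)},H \right)} \right)} = \frac{3 + 20}{3 + 20} \cdot 5 = \frac{1}{23} \cdot 23 \cdot 5 = 1 \cdot 5 = 5$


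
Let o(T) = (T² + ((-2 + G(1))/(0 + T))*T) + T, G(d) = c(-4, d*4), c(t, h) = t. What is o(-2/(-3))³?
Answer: -85184/729 ≈ -116.85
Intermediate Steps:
G(d) = -4
o(T) = -6 + T + T² (o(T) = (T² + ((-2 - 4)/(0 + T))*T) + T = (T² + (-6/T)*T) + T = (T² - 6) + T = (-6 + T²) + T = -6 + T + T²)
o(-2/(-3))³ = (-6 - 2/(-3) + (-2/(-3))²)³ = (-6 - 2*(-⅓) + (-2*(-⅓))²)³ = (-6 + ⅔ + (⅔)²)³ = (-6 + ⅔ + 4/9)³ = (-44/9)³ = -85184/729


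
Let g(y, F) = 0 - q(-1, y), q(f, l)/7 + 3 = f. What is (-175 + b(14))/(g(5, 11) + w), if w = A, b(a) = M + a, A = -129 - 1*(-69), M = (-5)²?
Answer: 17/4 ≈ 4.2500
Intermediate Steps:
M = 25
q(f, l) = -21 + 7*f
g(y, F) = 28 (g(y, F) = 0 - (-21 + 7*(-1)) = 0 - (-21 - 7) = 0 - 1*(-28) = 0 + 28 = 28)
A = -60 (A = -129 + 69 = -60)
b(a) = 25 + a
w = -60
(-175 + b(14))/(g(5, 11) + w) = (-175 + (25 + 14))/(28 - 60) = (-175 + 39)/(-32) = -136*(-1/32) = 17/4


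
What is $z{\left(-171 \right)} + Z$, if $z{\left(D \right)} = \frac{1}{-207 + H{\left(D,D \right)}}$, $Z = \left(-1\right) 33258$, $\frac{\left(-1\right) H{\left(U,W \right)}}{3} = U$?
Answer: $- \frac{10176947}{306} \approx -33258.0$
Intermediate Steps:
$H{\left(U,W \right)} = - 3 U$
$Z = -33258$
$z{\left(D \right)} = \frac{1}{-207 - 3 D}$
$z{\left(-171 \right)} + Z = - \frac{1}{207 + 3 \left(-171\right)} - 33258 = - \frac{1}{207 - 513} - 33258 = - \frac{1}{-306} - 33258 = \left(-1\right) \left(- \frac{1}{306}\right) - 33258 = \frac{1}{306} - 33258 = - \frac{10176947}{306}$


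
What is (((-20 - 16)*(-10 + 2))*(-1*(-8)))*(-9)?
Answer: -20736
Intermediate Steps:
(((-20 - 16)*(-10 + 2))*(-1*(-8)))*(-9) = (-36*(-8)*8)*(-9) = (288*8)*(-9) = 2304*(-9) = -20736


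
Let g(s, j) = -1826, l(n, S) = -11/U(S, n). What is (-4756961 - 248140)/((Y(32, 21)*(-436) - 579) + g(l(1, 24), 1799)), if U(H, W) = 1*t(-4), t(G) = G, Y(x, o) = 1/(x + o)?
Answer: 265270353/127901 ≈ 2074.0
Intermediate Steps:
Y(x, o) = 1/(o + x)
U(H, W) = -4 (U(H, W) = 1*(-4) = -4)
l(n, S) = 11/4 (l(n, S) = -11/(-4) = -11*(-1/4) = 11/4)
(-4756961 - 248140)/((Y(32, 21)*(-436) - 579) + g(l(1, 24), 1799)) = (-4756961 - 248140)/((-436/(21 + 32) - 579) - 1826) = -5005101/((-436/53 - 579) - 1826) = -5005101/(-31123/53 - 1826) = -5005101/(-127901/53) = -5005101*(-53/127901) = 265270353/127901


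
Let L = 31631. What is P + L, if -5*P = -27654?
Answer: 185809/5 ≈ 37162.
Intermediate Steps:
P = 27654/5 (P = -1/5*(-27654) = 27654/5 ≈ 5530.8)
P + L = 27654/5 + 31631 = 185809/5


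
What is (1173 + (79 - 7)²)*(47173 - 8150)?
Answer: 248069211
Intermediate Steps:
(1173 + (79 - 7)²)*(47173 - 8150) = (1173 + 72²)*39023 = (1173 + 5184)*39023 = 6357*39023 = 248069211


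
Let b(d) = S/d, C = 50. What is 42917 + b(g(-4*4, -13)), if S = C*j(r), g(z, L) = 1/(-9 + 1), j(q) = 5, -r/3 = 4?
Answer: 40917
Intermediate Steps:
r = -12 (r = -3*4 = -12)
g(z, L) = -⅛ (g(z, L) = 1/(-8) = -⅛)
S = 250 (S = 50*5 = 250)
b(d) = 250/d
42917 + b(g(-4*4, -13)) = 42917 + 250/(-⅛) = 42917 + 250*(-8) = 42917 - 2000 = 40917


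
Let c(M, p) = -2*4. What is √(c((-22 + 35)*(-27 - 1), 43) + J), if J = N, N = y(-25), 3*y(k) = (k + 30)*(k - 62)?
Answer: 3*I*√17 ≈ 12.369*I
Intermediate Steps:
c(M, p) = -8
y(k) = (-62 + k)*(30 + k)/3 (y(k) = ((k + 30)*(k - 62))/3 = ((30 + k)*(-62 + k))/3 = ((-62 + k)*(30 + k))/3 = (-62 + k)*(30 + k)/3)
N = -145 (N = -620 - 32/3*(-25) + (⅓)*(-25)² = -620 + 800/3 + (⅓)*625 = -620 + 800/3 + 625/3 = -145)
J = -145
√(c((-22 + 35)*(-27 - 1), 43) + J) = √(-8 - 145) = √(-153) = 3*I*√17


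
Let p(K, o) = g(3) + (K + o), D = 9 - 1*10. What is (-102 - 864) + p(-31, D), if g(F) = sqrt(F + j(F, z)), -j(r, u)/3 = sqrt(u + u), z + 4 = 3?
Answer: -998 + sqrt(3 - 3*I*sqrt(2)) ≈ -995.98 - 1.0479*I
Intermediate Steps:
z = -1 (z = -4 + 3 = -1)
j(r, u) = -3*sqrt(2)*sqrt(u) (j(r, u) = -3*sqrt(u + u) = -3*sqrt(2)*sqrt(u))
D = -1 (D = 9 - 10 = -1)
g(F) = sqrt(F - 3*I*sqrt(2)) (g(F) = sqrt(F - 3*sqrt(2)*sqrt(-1)) = sqrt(F - 3*sqrt(2)*I) = sqrt(F - 3*I*sqrt(2)))
p(K, o) = K + o + sqrt(3 - 3*I*sqrt(2)) (p(K, o) = sqrt(3 - 3*I*sqrt(2)) + (K + o) = K + o + sqrt(3 - 3*I*sqrt(2)))
(-102 - 864) + p(-31, D) = (-102 - 864) + (-31 - 1 + sqrt(3 - 3*I*sqrt(2))) = -966 + (-32 + sqrt(3 - 3*I*sqrt(2))) = -998 + sqrt(3 - 3*I*sqrt(2))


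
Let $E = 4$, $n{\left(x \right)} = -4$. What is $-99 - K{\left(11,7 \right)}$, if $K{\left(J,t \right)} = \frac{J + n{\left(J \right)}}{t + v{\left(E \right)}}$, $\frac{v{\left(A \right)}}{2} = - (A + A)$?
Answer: $- \frac{884}{9} \approx -98.222$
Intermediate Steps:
$v{\left(A \right)} = - 4 A$ ($v{\left(A \right)} = 2 \left(- (A + A)\right) = 2 \left(- 2 A\right) = - 4 A$)
$K{\left(J,t \right)} = \frac{-4 + J}{-16 + t}$ ($K{\left(J,t \right)} = \frac{J - 4}{t - 16} = \frac{-4 + J}{t - 16} = \frac{-4 + J}{-16 + t}$)
$-99 - K{\left(11,7 \right)} = -99 - \frac{-4 + 11}{-16 + 7} = -99 - \frac{1}{-9} \cdot 7 = -99 - \left(- \frac{1}{9}\right) 7 = -99 - - \frac{7}{9} = -99 + \frac{7}{9} = - \frac{884}{9}$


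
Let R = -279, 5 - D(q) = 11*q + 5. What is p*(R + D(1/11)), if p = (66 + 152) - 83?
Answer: -37800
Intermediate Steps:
p = 135 (p = 218 - 83 = 135)
D(q) = -11*q (D(q) = 5 - (11*q + 5) = 5 - (5 + 11*q) = 5 + (-5 - 11*q) = -11*q)
p*(R + D(1/11)) = 135*(-279 - 11/11) = 135*(-279 - 11*1/11) = 135*(-279 - 1) = 135*(-280) = -37800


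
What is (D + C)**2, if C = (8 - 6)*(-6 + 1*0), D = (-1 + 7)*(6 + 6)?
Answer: 3600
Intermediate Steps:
D = 72 (D = 6*12 = 72)
C = -12 (C = 2*(-6 + 0) = 2*(-6) = -12)
(D + C)**2 = (72 - 12)**2 = 60**2 = 3600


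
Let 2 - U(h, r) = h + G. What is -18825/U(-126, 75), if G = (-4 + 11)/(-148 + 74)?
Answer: -1393050/9479 ≈ -146.96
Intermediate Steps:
G = -7/74 (G = 7/(-74) = 7*(-1/74) = -7/74 ≈ -0.094595)
U(h, r) = 155/74 - h (U(h, r) = 2 - (h - 7/74) = 2 - (-7/74 + h) = 2 + (7/74 - h) = 155/74 - h)
-18825/U(-126, 75) = -18825/(155/74 - 1*(-126)) = -18825/(155/74 + 126) = -18825/9479/74 = -18825*74/9479 = -1*1393050/9479 = -1393050/9479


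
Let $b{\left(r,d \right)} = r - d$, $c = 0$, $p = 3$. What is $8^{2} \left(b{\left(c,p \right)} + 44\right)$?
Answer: $2624$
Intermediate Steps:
$8^{2} \left(b{\left(c,p \right)} + 44\right) = 8^{2} \left(\left(0 - 3\right) + 44\right) = 64 \left(\left(0 - 3\right) + 44\right) = 64 \left(-3 + 44\right) = 64 \cdot 41 = 2624$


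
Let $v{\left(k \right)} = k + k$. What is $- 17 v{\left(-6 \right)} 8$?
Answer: $1632$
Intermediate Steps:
$v{\left(k \right)} = 2 k$
$- 17 v{\left(-6 \right)} 8 = - 17 \cdot 2 \left(-6\right) 8 = \left(-17\right) \left(-12\right) 8 = 204 \cdot 8 = 1632$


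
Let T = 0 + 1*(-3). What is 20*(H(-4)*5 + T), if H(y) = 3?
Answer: 240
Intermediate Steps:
T = -3 (T = 0 - 3 = -3)
20*(H(-4)*5 + T) = 20*(3*5 - 3) = 20*(15 - 3) = 20*12 = 240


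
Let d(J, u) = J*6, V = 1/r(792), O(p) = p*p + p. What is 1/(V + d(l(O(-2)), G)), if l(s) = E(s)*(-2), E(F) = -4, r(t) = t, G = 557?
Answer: 792/38017 ≈ 0.020833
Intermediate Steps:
O(p) = p + p² (O(p) = p² + p = p + p²)
V = 1/792 ≈ 0.0012626
l(s) = 8 (l(s) = -4*(-2) = 8)
d(J, u) = 6*J
1/(V + d(l(O(-2)), G)) = 1/(1/792 + 6*8) = 1/(1/792 + 48) = 1/(38017/792) = 792/38017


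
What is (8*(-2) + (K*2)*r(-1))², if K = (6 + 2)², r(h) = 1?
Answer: 12544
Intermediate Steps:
K = 64 (K = 8² = 64)
(8*(-2) + (K*2)*r(-1))² = (8*(-2) + (64*2)*1)² = (-16 + 128*1)² = (-16 + 128)² = 112² = 12544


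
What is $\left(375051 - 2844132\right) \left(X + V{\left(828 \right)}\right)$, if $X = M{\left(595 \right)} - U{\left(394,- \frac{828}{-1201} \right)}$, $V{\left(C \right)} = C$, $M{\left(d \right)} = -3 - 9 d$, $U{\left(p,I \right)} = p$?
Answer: $12157754844$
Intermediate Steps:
$X = -5752$ ($X = \left(-3 - 5355\right) - 394 = -5358 - 394 = -5752$)
$\left(375051 - 2844132\right) \left(X + V{\left(828 \right)}\right) = \left(375051 - 2844132\right) \left(-5752 + 828\right) = \left(-2469081\right) \left(-4924\right) = 12157754844$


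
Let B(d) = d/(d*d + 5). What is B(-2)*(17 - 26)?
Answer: 2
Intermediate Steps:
B(d) = d/(5 + d²) (B(d) = d/(d² + 5) = d/(5 + d²))
B(-2)*(17 - 26) = (-2/(5 + (-2)²))*(17 - 26) = -2/(5 + 4)*(-9) = -2/9*(-9) = 2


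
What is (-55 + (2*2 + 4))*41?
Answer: -1927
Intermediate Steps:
(-55 + (2*2 + 4))*41 = (-55 + (4 + 4))*41 = (-55 + 8)*41 = -47*41 = -1927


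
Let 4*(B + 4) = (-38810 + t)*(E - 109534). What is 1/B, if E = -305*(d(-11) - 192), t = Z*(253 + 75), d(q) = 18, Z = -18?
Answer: 1/631182820 ≈ 1.5843e-9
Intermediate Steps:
t = -5904 (t = -18*(253 + 75) = -18*328 = -5904)
E = 53070 (E = -305*(18 - 192) = -305*(-174) = 53070)
B = 631182820 (B = -4 + ((-38810 - 5904)*(53070 - 109534))/4 = -4 + (-44714*(-56464))/4 = -4 + (¼)*2524731296 = -4 + 631182824 = 631182820)
1/B = 1/631182820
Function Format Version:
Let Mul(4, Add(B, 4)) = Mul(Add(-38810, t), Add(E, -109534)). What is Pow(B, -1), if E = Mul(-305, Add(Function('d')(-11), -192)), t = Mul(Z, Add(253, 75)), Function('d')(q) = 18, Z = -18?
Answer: Rational(1, 631182820) ≈ 1.5843e-9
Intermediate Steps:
t = -5904 (t = Mul(-18, Add(253, 75)) = Mul(-18, 328) = -5904)
E = 53070 (E = Mul(-305, Add(18, -192)) = Mul(-305, -174) = 53070)
B = 631182820 (B = Add(-4, Mul(Rational(1, 4), Mul(Add(-38810, -5904), Add(53070, -109534)))) = Add(-4, Mul(Rational(1, 4), Mul(-44714, -56464))) = Add(-4, Mul(Rational(1, 4), 2524731296)) = Add(-4, 631182824) = 631182820)
Pow(B, -1) = Pow(631182820, -1) = Rational(1, 631182820)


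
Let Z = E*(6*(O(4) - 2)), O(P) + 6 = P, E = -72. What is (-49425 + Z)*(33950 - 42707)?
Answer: 417682629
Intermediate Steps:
O(P) = -6 + P
Z = 1728 (Z = -432*((-6 + 4) - 2) = -432*(-2 - 2) = -432*(-4) = -72*(-24) = 1728)
(-49425 + Z)*(33950 - 42707) = (-49425 + 1728)*(33950 - 42707) = -47697*(-8757) = 417682629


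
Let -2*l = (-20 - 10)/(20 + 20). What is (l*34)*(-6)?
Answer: -153/2 ≈ -76.500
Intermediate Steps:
l = 3/8 (l = -(-20 - 10)/(2*(20 + 20)) = -(-15)/40 = -1/2*(-3/4) = 3/8 ≈ 0.37500)
(l*34)*(-6) = ((3/8)*34)*(-6) = (51/4)*(-6) = -153/2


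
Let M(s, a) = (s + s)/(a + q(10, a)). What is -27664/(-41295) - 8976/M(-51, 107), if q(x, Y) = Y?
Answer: 777695104/41295 ≈ 18833.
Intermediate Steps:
M(s, a) = s/a (M(s, a) = (s + s)/(a + a) = (2*s)/((2*a)) = (2*s)*(1/(2*a)) = s/a)
-27664/(-41295) - 8976/M(-51, 107) = -27664/(-41295) - 8976/((-51/107)) = -27664*(-1/41295) - 8976/((-51*1/107)) = 27664/41295 - 8976/(-51/107) = 27664/41295 - 8976*(-107/51) = 27664/41295 + 18832 = 777695104/41295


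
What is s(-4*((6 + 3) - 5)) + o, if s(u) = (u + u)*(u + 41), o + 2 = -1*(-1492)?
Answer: 690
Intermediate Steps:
o = 1490 (o = -2 - 1*(-1492) = -2 + 1492 = 1490)
s(u) = 2*u*(41 + u) (s(u) = (2*u)*(41 + u) = 2*u*(41 + u))
s(-4*((6 + 3) - 5)) + o = 2*(-4*((6 + 3) - 5))*(41 - 4*((6 + 3) - 5)) + 1490 = 2*(-4*(9 - 5))*(41 - 4*(9 - 5)) + 1490 = 2*(-4*4)*(41 - 4*4) + 1490 = 2*(-16)*(41 - 16) + 1490 = 2*(-16)*25 + 1490 = -800 + 1490 = 690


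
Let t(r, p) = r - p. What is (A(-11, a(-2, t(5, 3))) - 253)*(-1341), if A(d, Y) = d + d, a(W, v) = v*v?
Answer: 368775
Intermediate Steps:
a(W, v) = v²
A(d, Y) = 2*d
(A(-11, a(-2, t(5, 3))) - 253)*(-1341) = (2*(-11) - 253)*(-1341) = (-22 - 253)*(-1341) = -275*(-1341) = 368775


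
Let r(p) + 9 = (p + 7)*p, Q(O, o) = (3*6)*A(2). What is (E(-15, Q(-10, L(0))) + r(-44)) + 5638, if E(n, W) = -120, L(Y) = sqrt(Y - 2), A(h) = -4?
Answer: 7137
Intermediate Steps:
L(Y) = sqrt(-2 + Y)
Q(O, o) = -72 (Q(O, o) = (3*6)*(-4) = 18*(-4) = -72)
r(p) = -9 + p*(7 + p) (r(p) = -9 + (p + 7)*p = -9 + (7 + p)*p = -9 + p*(7 + p))
(E(-15, Q(-10, L(0))) + r(-44)) + 5638 = (-120 + (-9 + (-44)**2 + 7*(-44))) + 5638 = (-120 + (-9 + 1936 - 308)) + 5638 = (-120 + 1619) + 5638 = 1499 + 5638 = 7137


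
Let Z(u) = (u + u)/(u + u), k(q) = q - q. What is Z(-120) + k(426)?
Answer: 1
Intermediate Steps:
k(q) = 0
Z(u) = 1 (Z(u) = (2*u)/((2*u)) = (2*u)*(1/(2*u)) = 1)
Z(-120) + k(426) = 1 + 0 = 1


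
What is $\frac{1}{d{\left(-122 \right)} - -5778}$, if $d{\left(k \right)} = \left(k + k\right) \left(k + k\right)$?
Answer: $\frac{1}{65314} \approx 1.5311 \cdot 10^{-5}$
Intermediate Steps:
$d{\left(k \right)} = 4 k^{2}$ ($d{\left(k \right)} = 2 k 2 k = 4 k^{2}$)
$\frac{1}{d{\left(-122 \right)} - -5778} = \frac{1}{4 \left(-122\right)^{2} - -5778} = \frac{1}{4 \cdot 14884 + 5778} = \frac{1}{59536 + 5778} = \frac{1}{65314}$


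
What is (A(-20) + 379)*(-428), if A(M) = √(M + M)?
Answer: -162212 - 856*I*√10 ≈ -1.6221e+5 - 2706.9*I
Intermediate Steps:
A(M) = √2*√M (A(M) = √(2*M) = √2*√M)
(A(-20) + 379)*(-428) = (√2*√(-20) + 379)*(-428) = (√2*(2*I*√5) + 379)*(-428) = (2*I*√10 + 379)*(-428) = (379 + 2*I*√10)*(-428) = -162212 - 856*I*√10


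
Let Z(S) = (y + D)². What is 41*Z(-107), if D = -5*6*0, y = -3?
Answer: 369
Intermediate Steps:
D = 0 (D = -30*0 = 0)
Z(S) = 9 (Z(S) = (-3 + 0)² = (-3)² = 9)
41*Z(-107) = 41*9 = 369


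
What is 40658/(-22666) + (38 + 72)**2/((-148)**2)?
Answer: -77039279/62059508 ≈ -1.2414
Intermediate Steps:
40658/(-22666) + (38 + 72)**2/((-148)**2) = 40658*(-1/22666) + 110**2/21904 = -20329/11333 + 12100*(1/21904) = -20329/11333 + 3025/5476 = -77039279/62059508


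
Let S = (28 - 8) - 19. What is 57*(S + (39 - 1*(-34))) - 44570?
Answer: -40352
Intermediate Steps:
S = 1 (S = 20 - 19 = 1)
57*(S + (39 - 1*(-34))) - 44570 = 57*(1 + (39 - 1*(-34))) - 44570 = 57*(1 + (39 + 34)) - 44570 = 57*(1 + 73) - 44570 = 57*74 - 44570 = 4218 - 44570 = -40352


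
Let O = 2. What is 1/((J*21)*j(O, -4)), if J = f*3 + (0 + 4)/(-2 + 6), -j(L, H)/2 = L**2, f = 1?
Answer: -1/672 ≈ -0.0014881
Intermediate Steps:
j(L, H) = -2*L**2
J = 4 (J = 1*3 + (0 + 4)/(-2 + 6) = 3 + 4/4 = 3 + 4*(1/4) = 3 + 1 = 4)
1/((J*21)*j(O, -4)) = 1/((4*21)*(-2*2**2)) = 1/(84*(-2*4)) = 1/(84*(-8)) = 1/(-672) = -1/672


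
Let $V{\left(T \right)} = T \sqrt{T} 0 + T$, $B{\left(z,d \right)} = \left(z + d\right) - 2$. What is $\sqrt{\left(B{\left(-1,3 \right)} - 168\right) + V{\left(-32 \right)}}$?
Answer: $10 i \sqrt{2} \approx 14.142 i$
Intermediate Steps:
$B{\left(z,d \right)} = -2 + d + z$ ($B{\left(z,d \right)} = \left(d + z\right) - 2 = -2 + d + z$)
$V{\left(T \right)} = T$ ($V{\left(T \right)} = T^{\frac{3}{2}} \cdot 0 + T = 0 + T = T$)
$\sqrt{\left(B{\left(-1,3 \right)} - 168\right) + V{\left(-32 \right)}} = \sqrt{\left(\left(-2 + 3 - 1\right) - 168\right) - 32} = \sqrt{\left(0 - 168\right) - 32} = \sqrt{-168 - 32} = \sqrt{-200} = 10 i \sqrt{2}$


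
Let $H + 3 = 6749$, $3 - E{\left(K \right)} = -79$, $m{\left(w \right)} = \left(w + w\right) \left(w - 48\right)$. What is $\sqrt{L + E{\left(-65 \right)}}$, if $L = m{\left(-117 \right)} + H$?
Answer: $\sqrt{45438} \approx 213.16$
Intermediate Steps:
$m{\left(w \right)} = 2 w \left(-48 + w\right)$
$E{\left(K \right)} = 82$ ($E{\left(K \right)} = 3 - -79 = 3 + 79 = 82$)
$H = 6746$ ($H = -3 + 6749 = 6746$)
$L = 45356$ ($L = 2 \left(-117\right) \left(-48 - 117\right) + 6746 = 2 \left(-117\right) \left(-165\right) + 6746 = 38610 + 6746 = 45356$)
$\sqrt{L + E{\left(-65 \right)}} = \sqrt{45356 + 82} = \sqrt{45438}$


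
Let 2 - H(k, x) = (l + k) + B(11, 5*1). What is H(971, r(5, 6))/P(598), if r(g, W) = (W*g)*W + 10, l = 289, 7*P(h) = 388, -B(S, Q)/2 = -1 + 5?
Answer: -4375/194 ≈ -22.552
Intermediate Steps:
B(S, Q) = -8 (B(S, Q) = -2*(-1 + 5) = -2*4 = -8)
P(h) = 388/7 (P(h) = (⅐)*388 = 388/7)
r(g, W) = 10 + g*W² (r(g, W) = g*W² + 10 = 10 + g*W²)
H(k, x) = -279 - k (H(k, x) = 2 - ((289 + k) - 8) = 2 - (281 + k) = 2 + (-281 - k) = -279 - k)
H(971, r(5, 6))/P(598) = (-279 - 1*971)/(388/7) = (-279 - 971)*(7/388) = -1250*7/388 = -4375/194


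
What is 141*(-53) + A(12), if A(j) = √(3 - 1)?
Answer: -7473 + √2 ≈ -7471.6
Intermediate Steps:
A(j) = √2
141*(-53) + A(12) = 141*(-53) + √2 = -7473 + √2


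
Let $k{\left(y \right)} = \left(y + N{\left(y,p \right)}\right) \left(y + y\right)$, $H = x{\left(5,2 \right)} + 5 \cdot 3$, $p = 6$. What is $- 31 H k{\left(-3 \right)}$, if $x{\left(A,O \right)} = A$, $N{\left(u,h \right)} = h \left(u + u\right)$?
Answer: $-145080$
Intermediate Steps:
$N{\left(u,h \right)} = 2 h u$ ($N{\left(u,h \right)} = h 2 u = 2 h u$)
$H = 20$ ($H = 5 + 5 \cdot 3 = 5 + 15 = 20$)
$k{\left(y \right)} = 26 y^{2}$ ($k{\left(y \right)} = \left(y + 2 \cdot 6 y\right) \left(y + y\right) = \left(y + 12 y\right) 2 y = 13 y 2 y = 26 y^{2}$)
$- 31 H k{\left(-3 \right)} = \left(-31\right) 20 \cdot 26 \left(-3\right)^{2} = - 620 \cdot 26 \cdot 9 = \left(-620\right) 234 = -145080$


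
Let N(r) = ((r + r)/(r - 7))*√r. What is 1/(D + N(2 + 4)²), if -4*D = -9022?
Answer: 2/6239 ≈ 0.00032056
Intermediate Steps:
D = 4511/2 (D = -¼*(-9022) = 4511/2 ≈ 2255.5)
N(r) = 2*r^(3/2)/(-7 + r) (N(r) = ((2*r)/(-7 + r))*√r = (2*r/(-7 + r))*√r = 2*r^(3/2)/(-7 + r))
1/(D + N(2 + 4)²) = 1/(4511/2 + (2*(2 + 4)^(3/2)/(-7 + (2 + 4)))²) = 1/(4511/2 + (2*6^(3/2)/(-7 + 6))²) = 1/(4511/2 + (2*(6*√6)/(-1))²) = 1/(4511/2 + (2*(6*√6)*(-1))²) = 1/(4511/2 + (-12*√6)²) = 1/(4511/2 + 864) = 1/(6239/2) = 2/6239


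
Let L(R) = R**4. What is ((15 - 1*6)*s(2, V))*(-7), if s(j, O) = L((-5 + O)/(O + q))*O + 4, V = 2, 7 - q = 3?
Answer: -2079/8 ≈ -259.88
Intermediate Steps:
q = 4 (q = 7 - 1*3 = 7 - 3 = 4)
s(j, O) = 4 + O*(-5 + O)**4/(4 + O)**4 (s(j, O) = ((-5 + O)/(O + 4))**4*O + 4 = ((-5 + O)/(4 + O))**4*O + 4 = ((-5 + O)**4/(4 + O)**4)*O + 4 = O*(-5 + O)**4/(4 + O)**4 + 4 = 4 + O*(-5 + O)**4/(4 + O)**4)
((15 - 1*6)*s(2, V))*(-7) = ((15 - 1*6)*(4 + 2*(-5 + 2)**4/(4 + 2)**4))*(-7) = ((15 - 6)*(4 + 2*(-3)**4/6**4))*(-7) = (9*(4 + 2*81*(1/1296)))*(-7) = (9*(4 + 1/8))*(-7) = (9*(33/8))*(-7) = (297/8)*(-7) = -2079/8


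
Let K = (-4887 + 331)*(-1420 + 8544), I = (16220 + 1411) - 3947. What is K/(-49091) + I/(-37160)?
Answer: 301357069449/456055390 ≈ 660.79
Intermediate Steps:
I = 13684 (I = 17631 - 3947 = 13684)
K = -32456944 (K = -4556*7124 = -32456944)
K/(-49091) + I/(-37160) = -32456944/(-49091) + 13684/(-37160) = -32456944*(-1/49091) + 13684*(-1/37160) = 32456944/49091 - 3421/9290 = 301357069449/456055390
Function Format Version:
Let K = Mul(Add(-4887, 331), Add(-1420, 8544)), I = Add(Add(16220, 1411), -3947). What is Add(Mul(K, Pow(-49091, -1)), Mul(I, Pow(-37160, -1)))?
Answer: Rational(301357069449, 456055390) ≈ 660.79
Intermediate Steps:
I = 13684 (I = Add(17631, -3947) = 13684)
K = -32456944 (K = Mul(-4556, 7124) = -32456944)
Add(Mul(K, Pow(-49091, -1)), Mul(I, Pow(-37160, -1))) = Add(Mul(-32456944, Pow(-49091, -1)), Mul(13684, Pow(-37160, -1))) = Add(Mul(-32456944, Rational(-1, 49091)), Mul(13684, Rational(-1, 37160))) = Add(Rational(32456944, 49091), Rational(-3421, 9290)) = Rational(301357069449, 456055390)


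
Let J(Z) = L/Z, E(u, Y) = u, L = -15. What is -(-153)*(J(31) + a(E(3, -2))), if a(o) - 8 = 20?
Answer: 130509/31 ≈ 4210.0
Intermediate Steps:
a(o) = 28 (a(o) = 8 + 20 = 28)
J(Z) = -15/Z
-(-153)*(J(31) + a(E(3, -2))) = -(-153)*(-15/31 + 28) = -(-153)*853/31 = -1*(-130509/31) = 130509/31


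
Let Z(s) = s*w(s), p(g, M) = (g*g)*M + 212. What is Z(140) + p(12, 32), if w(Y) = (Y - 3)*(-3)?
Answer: -52720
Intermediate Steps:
p(g, M) = 212 + M*g² (p(g, M) = g²*M + 212 = M*g² + 212 = 212 + M*g²)
w(Y) = 9 - 3*Y (w(Y) = (-3 + Y)*(-3) = 9 - 3*Y)
Z(s) = s*(9 - 3*s)
Z(140) + p(12, 32) = 3*140*(3 - 1*140) + (212 + 32*12²) = 3*140*(3 - 140) + (212 + 32*144) = 3*140*(-137) + (212 + 4608) = -57540 + 4820 = -52720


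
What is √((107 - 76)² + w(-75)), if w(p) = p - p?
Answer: 31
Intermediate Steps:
w(p) = 0
√((107 - 76)² + w(-75)) = √((107 - 76)² + 0) = √(31² + 0) = √(961 + 0) = √961 = 31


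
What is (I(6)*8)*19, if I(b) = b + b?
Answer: 1824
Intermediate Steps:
I(b) = 2*b
(I(6)*8)*19 = ((2*6)*8)*19 = (12*8)*19 = 96*19 = 1824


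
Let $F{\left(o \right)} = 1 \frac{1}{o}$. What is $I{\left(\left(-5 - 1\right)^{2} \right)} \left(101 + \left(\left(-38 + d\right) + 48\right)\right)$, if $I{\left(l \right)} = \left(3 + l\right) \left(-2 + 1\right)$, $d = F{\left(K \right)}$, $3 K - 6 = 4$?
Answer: $- \frac{43407}{10} \approx -4340.7$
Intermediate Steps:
$K = \frac{10}{3}$ ($K = 2 + \frac{1}{3} \cdot 4 = 2 + \frac{4}{3} = \frac{10}{3} \approx 3.3333$)
$F{\left(o \right)} = \frac{1}{o}$
$d = \frac{3}{10}$ ($d = \frac{1}{\frac{10}{3}} = \frac{3}{10} \approx 0.3$)
$I{\left(l \right)} = -3 - l$ ($I{\left(l \right)} = \left(3 + l\right) \left(-1\right) = -3 - l$)
$I{\left(\left(-5 - 1\right)^{2} \right)} \left(101 + \left(\left(-38 + d\right) + 48\right)\right) = \left(-3 - \left(-5 - 1\right)^{2}\right) \left(101 + \left(\left(-38 + \frac{3}{10}\right) + 48\right)\right) = \left(-3 - \left(-6\right)^{2}\right) \left(101 + \left(- \frac{377}{10} + 48\right)\right) = \left(-3 - 36\right) \left(101 + \frac{103}{10}\right) = \left(-3 - 36\right) \frac{1113}{10} = \left(-39\right) \frac{1113}{10} = - \frac{43407}{10}$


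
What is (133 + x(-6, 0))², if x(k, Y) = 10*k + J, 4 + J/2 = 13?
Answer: 8281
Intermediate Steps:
J = 18 (J = -8 + 2*13 = -8 + 26 = 18)
x(k, Y) = 18 + 10*k (x(k, Y) = 10*k + 18 = 18 + 10*k)
(133 + x(-6, 0))² = (133 + (18 + 10*(-6)))² = (133 + (18 - 60))² = (133 - 42)² = 91² = 8281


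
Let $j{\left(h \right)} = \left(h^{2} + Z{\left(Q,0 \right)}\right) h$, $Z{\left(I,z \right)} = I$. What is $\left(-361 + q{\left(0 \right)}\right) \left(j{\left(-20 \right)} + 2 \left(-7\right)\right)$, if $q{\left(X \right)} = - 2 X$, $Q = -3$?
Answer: $2871394$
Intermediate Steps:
$j{\left(h \right)} = h \left(-3 + h^{2}\right)$ ($j{\left(h \right)} = \left(h^{2} - 3\right) h = \left(-3 + h^{2}\right) h = h \left(-3 + h^{2}\right)$)
$\left(-361 + q{\left(0 \right)}\right) \left(j{\left(-20 \right)} + 2 \left(-7\right)\right) = \left(-361 - 0\right) \left(- 20 \left(-3 + \left(-20\right)^{2}\right) + 2 \left(-7\right)\right) = \left(-361 + 0\right) \left(- 20 \left(-3 + 400\right) - 14\right) = - 361 \left(\left(-20\right) 397 - 14\right) = - 361 \left(-7940 - 14\right) = \left(-361\right) \left(-7954\right) = 2871394$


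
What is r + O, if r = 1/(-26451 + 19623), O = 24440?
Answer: 166876319/6828 ≈ 24440.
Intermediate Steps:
r = -1/6828 (r = 1/(-6828) = -1/6828 ≈ -0.00014646)
r + O = -1/6828 + 24440 = 166876319/6828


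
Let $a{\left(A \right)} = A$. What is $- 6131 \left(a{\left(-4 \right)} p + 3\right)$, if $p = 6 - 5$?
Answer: $6131$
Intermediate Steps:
$p = 1$
$- 6131 \left(a{\left(-4 \right)} p + 3\right) = - 6131 \left(\left(-4\right) 1 + 3\right) = - 6131 \left(-4 + 3\right) = \left(-6131\right) \left(-1\right) = 6131$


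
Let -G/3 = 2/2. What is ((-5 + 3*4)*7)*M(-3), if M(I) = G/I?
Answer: 49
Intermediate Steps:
G = -3 (G = -6/2 = -3*1 = -3)
M(I) = -3/I
((-5 + 3*4)*7)*M(-3) = ((-5 + 3*4)*7)*(-3/(-3)) = ((-5 + 12)*7)*(-3*(-⅓)) = (7*7)*1 = 49*1 = 49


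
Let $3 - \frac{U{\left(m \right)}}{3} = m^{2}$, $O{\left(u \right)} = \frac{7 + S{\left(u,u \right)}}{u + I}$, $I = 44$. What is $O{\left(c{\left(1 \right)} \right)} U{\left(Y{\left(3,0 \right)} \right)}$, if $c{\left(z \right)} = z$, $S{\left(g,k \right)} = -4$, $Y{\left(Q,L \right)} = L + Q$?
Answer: $- \frac{6}{5} \approx -1.2$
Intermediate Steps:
$O{\left(u \right)} = \frac{3}{44 + u}$ ($O{\left(u \right)} = \frac{7 - 4}{u + 44} = \frac{3}{44 + u}$)
$U{\left(m \right)} = 9 - 3 m^{2}$
$O{\left(c{\left(1 \right)} \right)} U{\left(Y{\left(3,0 \right)} \right)} = \frac{3}{44 + 1} \left(9 - 3 \left(0 + 3\right)^{2}\right) = \frac{3}{45} \left(9 - 3 \cdot 3^{2}\right) = 3 \cdot \frac{1}{45} \left(9 - 27\right) = \frac{9 - 27}{15} = \frac{1}{15} \left(-18\right) = - \frac{6}{5}$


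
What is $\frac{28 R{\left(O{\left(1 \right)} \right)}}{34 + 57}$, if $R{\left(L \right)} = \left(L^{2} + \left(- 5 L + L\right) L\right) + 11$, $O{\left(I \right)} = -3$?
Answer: $- \frac{64}{13} \approx -4.9231$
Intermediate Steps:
$R{\left(L \right)} = 11 - 3 L^{2}$ ($R{\left(L \right)} = \left(L^{2} + - 4 L L\right) + 11 = \left(L^{2} - 4 L^{2}\right) + 11 = - 3 L^{2} + 11 = 11 - 3 L^{2}$)
$\frac{28 R{\left(O{\left(1 \right)} \right)}}{34 + 57} = \frac{28 \left(11 - 3 \left(-3\right)^{2}\right)}{34 + 57} = \frac{28 \left(11 - 27\right)}{91} = 28 \left(11 - 27\right) \frac{1}{91} = 28 \left(-16\right) \frac{1}{91} = \left(-448\right) \frac{1}{91} = - \frac{64}{13}$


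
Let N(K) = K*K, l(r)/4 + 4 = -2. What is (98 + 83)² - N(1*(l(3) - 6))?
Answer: 31861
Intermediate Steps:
l(r) = -24 (l(r) = -16 + 4*(-2) = -16 - 8 = -24)
N(K) = K²
(98 + 83)² - N(1*(l(3) - 6)) = (98 + 83)² - (1*(-24 - 6))² = 181² - (1*(-30))² = 32761 - 1*(-30)² = 32761 - 1*900 = 32761 - 900 = 31861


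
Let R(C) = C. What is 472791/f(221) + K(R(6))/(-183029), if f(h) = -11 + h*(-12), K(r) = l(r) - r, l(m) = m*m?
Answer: -86534543829/487406227 ≈ -177.54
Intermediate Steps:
l(m) = m²
K(r) = r² - r
f(h) = -11 - 12*h
472791/f(221) + K(R(6))/(-183029) = 472791/(-11 - 12*221) + (6*(-1 + 6))/(-183029) = 472791/(-11 - 2652) + (6*5)*(-1/183029) = 472791/(-2663) + 30*(-1/183029) = 472791*(-1/2663) - 30/183029 = -472791/2663 - 30/183029 = -86534543829/487406227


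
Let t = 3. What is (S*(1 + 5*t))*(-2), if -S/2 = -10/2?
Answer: -320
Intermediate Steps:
S = 10 (S = -(-20)/2 = -2*(-5) = 10)
(S*(1 + 5*t))*(-2) = (10*(1 + 5*3))*(-2) = (10*(1 + 15))*(-2) = (10*16)*(-2) = 160*(-2) = -320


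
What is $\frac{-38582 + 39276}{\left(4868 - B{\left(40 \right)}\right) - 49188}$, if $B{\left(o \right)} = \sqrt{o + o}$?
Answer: $- \frac{384476}{24553279} + \frac{347 \sqrt{5}}{245532790} \approx -0.015656$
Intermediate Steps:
$B{\left(o \right)} = \sqrt{2} \sqrt{o}$ ($B{\left(o \right)} = \sqrt{2 o} = \sqrt{2} \sqrt{o}$)
$\frac{-38582 + 39276}{\left(4868 - B{\left(40 \right)}\right) - 49188} = \frac{-38582 + 39276}{\left(4868 - \sqrt{2} \sqrt{40}\right) - 49188} = \frac{694}{\left(4868 - \sqrt{2} \cdot 2 \sqrt{10}\right) - 49188} = \frac{694}{\left(4868 - 4 \sqrt{5}\right) - 49188} = \frac{694}{-44320 - 4 \sqrt{5}}$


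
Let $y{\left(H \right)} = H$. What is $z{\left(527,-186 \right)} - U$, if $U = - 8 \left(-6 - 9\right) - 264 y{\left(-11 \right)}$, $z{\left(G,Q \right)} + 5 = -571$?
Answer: $-3600$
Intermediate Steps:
$z{\left(G,Q \right)} = -576$ ($z{\left(G,Q \right)} = -5 - 571 = -576$)
$U = 3024$ ($U = - 8 \left(-6 - 9\right) - -2904 = \left(-8\right) \left(-15\right) + 2904 = 120 + 2904 = 3024$)
$z{\left(527,-186 \right)} - U = -576 - 3024 = -3600$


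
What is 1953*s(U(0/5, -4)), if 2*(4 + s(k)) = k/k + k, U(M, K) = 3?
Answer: -3906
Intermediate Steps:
s(k) = -7/2 + k/2 (s(k) = -4 + (k/k + k)/2 = -4 + (1 + k)/2 = -4 + (½ + k/2) = -7/2 + k/2)
1953*s(U(0/5, -4)) = 1953*(-7/2 + (½)*3) = 1953*(-7/2 + 3/2) = 1953*(-2) = -3906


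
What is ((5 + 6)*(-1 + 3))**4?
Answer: 234256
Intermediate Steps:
((5 + 6)*(-1 + 3))**4 = (11*2)**4 = 22**4 = 234256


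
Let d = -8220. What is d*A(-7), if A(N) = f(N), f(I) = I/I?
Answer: -8220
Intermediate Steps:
f(I) = 1
A(N) = 1
d*A(-7) = -8220*1 = -8220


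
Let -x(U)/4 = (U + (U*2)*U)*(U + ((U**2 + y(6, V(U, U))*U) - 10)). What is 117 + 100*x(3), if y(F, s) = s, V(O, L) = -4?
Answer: 84117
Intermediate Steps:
x(U) = -4*(U + 2*U**2)*(-10 + U**2 - 3*U) (x(U) = -4*(U + (U*2)*U)*(U + ((U**2 - 4*U) - 10)) = -4*(U + (2*U)*U)*(U + (-10 + U**2 - 4*U)) = -4*(U + 2*U**2)*(-10 + U**2 - 3*U))
117 + 100*x(3) = 117 + 100*(4*3*(10 - 2*3**3 + 5*3**2 + 23*3)) = 117 + 100*(4*3*(10 - 2*27 + 5*9 + 69)) = 117 + 100*(4*3*(10 - 54 + 45 + 69)) = 117 + 100*(4*3*70) = 117 + 100*840 = 117 + 84000 = 84117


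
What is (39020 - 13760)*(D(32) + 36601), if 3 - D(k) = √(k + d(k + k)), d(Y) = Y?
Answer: 924617040 - 101040*√6 ≈ 9.2437e+8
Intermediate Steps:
D(k) = 3 - √3*√k (D(k) = 3 - √(k + (k + k)) = 3 - √(k + 2*k) = 3 - √(3*k) = 3 - √3*√k)
(39020 - 13760)*(D(32) + 36601) = (39020 - 13760)*((3 - √3*√32) + 36601) = 25260*((3 - √3*4*√2) + 36601) = 25260*((3 - 4*√6) + 36601) = 25260*(36604 - 4*√6) = 924617040 - 101040*√6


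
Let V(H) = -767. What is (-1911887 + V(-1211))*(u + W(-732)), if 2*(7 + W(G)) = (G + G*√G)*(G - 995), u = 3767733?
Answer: -8415310370432 - 2417908331256*I*√183 ≈ -8.4153e+12 - 3.2709e+13*I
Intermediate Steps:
W(G) = -7 + (-995 + G)*(G + G^(3/2))/2 (W(G) = -7 + ((G + G*√G)*(G - 995))/2 = -7 + ((G + G^(3/2))*(-995 + G))/2 = -7 + ((-995 + G)*(G + G^(3/2)))/2 = -7 + (-995 + G)*(G + G^(3/2))/2)
(-1911887 + V(-1211))*(u + W(-732)) = (-1911887 - 767)*(3767733 + (-7 + (½)*(-732)² + (-732)^(5/2)/2 - 995/2*(-732) - (-728340)*I*√183)) = -1912654*(3767733 + (-7 + (½)*535824 + (1071648*I*√183)/2 + 364170 - (-728340)*I*√183)) = -1912654*(3767733 + (-7 + 267912 + 535824*I*√183 + 364170 + 728340*I*√183)) = -1912654*(3767733 + (632075 + 1264164*I*√183)) = -1912654*(4399808 + 1264164*I*√183) = -8415310370432 - 2417908331256*I*√183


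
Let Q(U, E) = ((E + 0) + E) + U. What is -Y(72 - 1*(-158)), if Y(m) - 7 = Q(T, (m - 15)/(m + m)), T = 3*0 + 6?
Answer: -641/46 ≈ -13.935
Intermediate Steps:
T = 6 (T = 0 + 6 = 6)
Q(U, E) = U + 2*E (Q(U, E) = (E + E) + U = 2*E + U = U + 2*E)
Y(m) = 13 + (-15 + m)/m (Y(m) = 7 + (6 + 2*((m - 15)/(m + m))) = 7 + (6 + 2*((-15 + m)/((2*m)))) = 7 + (6 + 2*((-15 + m)*(1/(2*m)))) = 7 + (6 + 2*((-15 + m)/(2*m))) = 7 + (6 + (-15 + m)/m) = 13 + (-15 + m)/m)
-Y(72 - 1*(-158)) = -(14 - 15/(72 - 1*(-158))) = -(14 - 15/(72 + 158)) = -(14 - 15/230) = -(14 - 15*1/230) = -(14 - 3/46) = -1*641/46 = -641/46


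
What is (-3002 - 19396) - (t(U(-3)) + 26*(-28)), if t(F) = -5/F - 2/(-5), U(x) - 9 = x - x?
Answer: -975143/45 ≈ -21670.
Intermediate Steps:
U(x) = 9 (U(x) = 9 + (x - x) = 9 + 0 = 9)
t(F) = 2/5 - 5/F (t(F) = -5/F - 2*(-1/5) = -5/F + 2/5 = 2/5 - 5/F)
(-3002 - 19396) - (t(U(-3)) + 26*(-28)) = (-3002 - 19396) - ((2/5 - 5/9) + 26*(-28)) = -22398 - ((2/5 - 5*1/9) - 728) = -22398 - ((2/5 - 5/9) - 728) = -22398 - (-7/45 - 728) = -22398 - 1*(-32767/45) = -22398 + 32767/45 = -975143/45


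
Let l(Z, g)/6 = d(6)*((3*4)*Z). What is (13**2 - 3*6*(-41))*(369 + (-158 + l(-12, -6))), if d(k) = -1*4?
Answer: 3325969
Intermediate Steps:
d(k) = -4
l(Z, g) = -288*Z (l(Z, g) = 6*(-4*3*4*Z) = 6*(-48*Z) = -288*Z)
(13**2 - 3*6*(-41))*(369 + (-158 + l(-12, -6))) = (13**2 - 3*6*(-41))*(369 + (-158 - 288*(-12))) = (169 - 18*(-41))*(369 + (-158 + 3456)) = (169 + 738)*(369 + 3298) = 907*3667 = 3325969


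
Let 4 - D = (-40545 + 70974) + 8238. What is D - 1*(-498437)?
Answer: 459774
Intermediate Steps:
D = -38663 (D = 4 - ((-40545 + 70974) + 8238) = 4 - (30429 + 8238) = 4 - 1*38667 = 4 - 38667 = -38663)
D - 1*(-498437) = -38663 - 1*(-498437) = -38663 + 498437 = 459774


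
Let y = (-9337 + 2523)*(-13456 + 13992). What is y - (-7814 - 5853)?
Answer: -3638637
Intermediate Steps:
y = -3652304 (y = -6814*536 = -3652304)
y - (-7814 - 5853) = -3652304 - (-7814 - 5853) = -3652304 - 1*(-13667) = -3652304 + 13667 = -3638637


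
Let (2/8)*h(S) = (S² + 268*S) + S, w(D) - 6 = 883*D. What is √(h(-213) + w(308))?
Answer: √224258 ≈ 473.56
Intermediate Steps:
w(D) = 6 + 883*D
h(S) = 4*S² + 1076*S (h(S) = 4*((S² + 268*S) + S) = 4*(S² + 269*S) = 4*S² + 1076*S)
√(h(-213) + w(308)) = √(4*(-213)*(269 - 213) + (6 + 883*308)) = √(4*(-213)*56 + (6 + 271964)) = √(-47712 + 271970) = √224258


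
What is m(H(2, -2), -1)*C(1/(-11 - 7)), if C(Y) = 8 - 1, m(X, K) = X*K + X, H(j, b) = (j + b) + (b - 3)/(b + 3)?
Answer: 0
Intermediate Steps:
H(j, b) = b + j + (-3 + b)/(3 + b) (H(j, b) = (b + j) + (-3 + b)/(3 + b) = b + j + (-3 + b)/(3 + b))
m(X, K) = X + K*X (m(X, K) = K*X + X = X + K*X)
C(Y) = 7
m(H(2, -2), -1)*C(1/(-11 - 7)) = (((-3 + (-2)² + 3*2 + 4*(-2) - 2*2)/(3 - 2))*(1 - 1))*7 = (((-3 + 4 + 6 - 8 - 4)/1)*0)*7 = ((1*(-5))*0)*7 = -5*0*7 = 0*7 = 0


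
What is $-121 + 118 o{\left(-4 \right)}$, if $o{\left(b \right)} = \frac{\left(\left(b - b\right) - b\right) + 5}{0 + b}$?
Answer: $- \frac{773}{2} \approx -386.5$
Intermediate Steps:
$o{\left(b \right)} = \frac{5 - b}{b}$ ($o{\left(b \right)} = \frac{\left(0 - b\right) + 5}{b} = \frac{- b + 5}{b} = \frac{5 - b}{b}$)
$-121 + 118 o{\left(-4 \right)} = -121 + 118 \frac{5 - -4}{-4} = -121 + 118 \left(- \frac{5 + 4}{4}\right) = -121 + 118 \left(\left(- \frac{1}{4}\right) 9\right) = -121 + 118 \left(- \frac{9}{4}\right) = -121 - \frac{531}{2} = - \frac{773}{2}$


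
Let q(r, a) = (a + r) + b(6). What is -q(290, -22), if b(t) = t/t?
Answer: -269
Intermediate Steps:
b(t) = 1
q(r, a) = 1 + a + r (q(r, a) = (a + r) + 1 = 1 + a + r)
-q(290, -22) = -(1 - 22 + 290) = -1*269 = -269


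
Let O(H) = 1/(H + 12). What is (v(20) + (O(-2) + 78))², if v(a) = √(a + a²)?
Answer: 651961/100 + 1562*√105/5 ≈ 9720.8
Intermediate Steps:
O(H) = 1/(12 + H)
(v(20) + (O(-2) + 78))² = (√(20*(1 + 20)) + (1/(12 - 2) + 78))² = (√(20*21) + (1/10 + 78))² = (√420 + (⅒ + 78))² = (2*√105 + 781/10)² = (781/10 + 2*√105)²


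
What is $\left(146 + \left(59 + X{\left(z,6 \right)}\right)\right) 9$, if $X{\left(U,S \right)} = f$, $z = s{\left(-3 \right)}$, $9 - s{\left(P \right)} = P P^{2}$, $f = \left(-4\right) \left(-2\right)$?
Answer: $1917$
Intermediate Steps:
$f = 8$
$s{\left(P \right)} = 9 - P^{3}$ ($s{\left(P \right)} = 9 - P P^{2} = 9 - P^{3}$)
$z = 36$ ($z = 9 - \left(-3\right)^{3} = 9 - -27 = 9 + 27 = 36$)
$X{\left(U,S \right)} = 8$
$\left(146 + \left(59 + X{\left(z,6 \right)}\right)\right) 9 = \left(146 + \left(59 + 8\right)\right) 9 = \left(146 + 67\right) 9 = 213 \cdot 9 = 1917$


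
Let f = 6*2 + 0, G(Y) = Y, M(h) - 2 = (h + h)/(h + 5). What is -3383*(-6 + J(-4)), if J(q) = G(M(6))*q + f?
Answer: 236810/11 ≈ 21528.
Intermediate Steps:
M(h) = 2 + 2*h/(5 + h) (M(h) = 2 + (h + h)/(h + 5) = 2 + (2*h)/(5 + h) = 2 + 2*h/(5 + h))
f = 12 (f = 12 + 0 = 12)
J(q) = 12 + 34*q/11 (J(q) = (2*(5 + 2*6)/(5 + 6))*q + 12 = (2*(5 + 12)/11)*q + 12 = (2*(1/11)*17)*q + 12 = 34*q/11 + 12 = 12 + 34*q/11)
-3383*(-6 + J(-4)) = -3383*(-6 + (12 + (34/11)*(-4))) = -3383*(-6 + (12 - 136/11)) = -3383*(-6 - 4/11) = -3383*(-70/11) = 236810/11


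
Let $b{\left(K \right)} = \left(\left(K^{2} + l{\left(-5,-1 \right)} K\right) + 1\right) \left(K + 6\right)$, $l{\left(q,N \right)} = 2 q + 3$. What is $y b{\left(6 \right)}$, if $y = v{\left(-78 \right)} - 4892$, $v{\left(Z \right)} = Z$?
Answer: $298200$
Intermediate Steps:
$l{\left(q,N \right)} = 3 + 2 q$
$y = -4970$ ($y = -78 - 4892 = -4970$)
$b{\left(K \right)} = \left(6 + K\right) \left(1 + K^{2} - 7 K\right)$ ($b{\left(K \right)} = \left(\left(K^{2} + \left(3 + 2 \left(-5\right)\right) K\right) + 1\right) \left(K + 6\right) = \left(\left(K^{2} + \left(3 - 10\right) K\right) + 1\right) \left(6 + K\right) = \left(\left(K^{2} - 7 K\right) + 1\right) \left(6 + K\right) = \left(1 + K^{2} - 7 K\right) \left(6 + K\right) = \left(6 + K\right) \left(1 + K^{2} - 7 K\right)$)
$y b{\left(6 \right)} = - 4970 \left(6 + 6^{3} - 6^{2} - 246\right) = - 4970 \left(6 + 216 - 36 - 246\right) = \left(-4970\right) \left(-60\right) = 298200$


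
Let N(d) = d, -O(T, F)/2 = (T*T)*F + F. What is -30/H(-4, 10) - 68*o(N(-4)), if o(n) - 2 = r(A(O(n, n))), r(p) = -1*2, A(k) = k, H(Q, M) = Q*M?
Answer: ¾ ≈ 0.75000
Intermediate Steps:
O(T, F) = -2*F - 2*F*T² (O(T, F) = -2*((T*T)*F + F) = -2*(T²*F + F) = -2*(F*T² + F) = -2*(F + F*T²) = -2*F - 2*F*T²)
H(Q, M) = M*Q
r(p) = -2
o(n) = 0 (o(n) = 2 - 2 = 0)
-30/H(-4, 10) - 68*o(N(-4)) = -30/(10*(-4)) - 68*0 = -30/(-40) + 0 = -30*(-1/40) + 0 = ¾ + 0 = ¾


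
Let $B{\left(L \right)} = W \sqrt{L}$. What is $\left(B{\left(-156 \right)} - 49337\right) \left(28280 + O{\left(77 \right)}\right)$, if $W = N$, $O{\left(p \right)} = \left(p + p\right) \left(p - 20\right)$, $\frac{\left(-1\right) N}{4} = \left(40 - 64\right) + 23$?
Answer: $-1828330546 + 296464 i \sqrt{39} \approx -1.8283 \cdot 10^{9} + 1.8514 \cdot 10^{6} i$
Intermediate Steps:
$N = 4$ ($N = - 4 \left(\left(40 - 64\right) + 23\right) = - 4 \left(-24 + 23\right) = \left(-4\right) \left(-1\right) = 4$)
$O{\left(p \right)} = 2 p \left(-20 + p\right)$
$W = 4$
$B{\left(L \right)} = 4 \sqrt{L}$
$\left(B{\left(-156 \right)} - 49337\right) \left(28280 + O{\left(77 \right)}\right) = \left(4 \sqrt{-156} - 49337\right) \left(28280 + 2 \cdot 77 \left(-20 + 77\right)\right) = \left(4 \cdot 2 i \sqrt{39} - 49337\right) \left(28280 + 2 \cdot 77 \cdot 57\right) = \left(8 i \sqrt{39} - 49337\right) \left(28280 + 8778\right) = \left(-49337 + 8 i \sqrt{39}\right) 37058 = -1828330546 + 296464 i \sqrt{39}$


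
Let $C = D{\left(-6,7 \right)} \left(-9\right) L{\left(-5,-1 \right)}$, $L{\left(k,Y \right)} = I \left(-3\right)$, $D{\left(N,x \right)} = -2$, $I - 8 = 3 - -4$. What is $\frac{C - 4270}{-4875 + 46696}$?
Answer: $- \frac{5080}{41821} \approx -0.12147$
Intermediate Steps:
$I = 15$ ($I = 8 + \left(3 - -4\right) = 8 + \left(3 + 4\right) = 8 + 7 = 15$)
$L{\left(k,Y \right)} = -45$ ($L{\left(k,Y \right)} = 15 \left(-3\right) = -45$)
$C = -810$ ($C = \left(-2\right) \left(-9\right) \left(-45\right) = 18 \left(-45\right) = -810$)
$\frac{C - 4270}{-4875 + 46696} = \frac{-810 - 4270}{-4875 + 46696} = - \frac{5080}{41821}$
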